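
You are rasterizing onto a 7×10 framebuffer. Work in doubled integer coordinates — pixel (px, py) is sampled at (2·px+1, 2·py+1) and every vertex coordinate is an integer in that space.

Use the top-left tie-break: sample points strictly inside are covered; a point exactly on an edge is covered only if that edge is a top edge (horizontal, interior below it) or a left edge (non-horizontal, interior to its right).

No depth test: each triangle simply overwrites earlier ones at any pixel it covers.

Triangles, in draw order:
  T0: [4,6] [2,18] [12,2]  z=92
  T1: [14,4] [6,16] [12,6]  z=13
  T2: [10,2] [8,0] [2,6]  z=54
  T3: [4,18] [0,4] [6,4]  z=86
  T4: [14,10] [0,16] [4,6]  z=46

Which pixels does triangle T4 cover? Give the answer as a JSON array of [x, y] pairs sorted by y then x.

T0:
  2·area = 88  (B↔C swapped to make it positive)
  edge (4, 6)→(12, 2): d=(8,-4) top-left  bias=+0
  edge (12, 2)→(2, 18): d=(-10,16) right/bottom  bias=-1
  edge (2, 18)→(4, 6): d=(2,-12) top-left  bias=+0
    (5,1)@(11, 3): e=[4,6,78] → █
    (6,1)@(13, 3): e=[12,-26,102] → ·
    (3,2)@(7, 5): e=[4,50,34] → █
    (4,2)@(9, 5): e=[12,18,58] → █
    (5,2)@(11, 5): e=[20,-14,82] → ·
    (2,3)@(5, 7): e=[12,62,14] → █
    (4,3)@(9, 7): e=[28,-2,62] → ·
    (2,4)@(5, 9): e=[28,42,18] → █
    (4,4)@(9, 9): e=[44,-22,66] → ·
    (2,5)@(5, 11): e=[44,22,22] → █
    (3,5)@(7, 11): e=[52,-10,46] → ·
    (1,6)@(3, 13): e=[52,34,2] → █
  covered (11 px):
    · · · · · · ·
    · · · · · █ ·
    · · · █ █ · ·
    · · █ █ · · ·
    · · █ █ · · ·
    · · █ · · · ·
    · █ █ · · · ·
    · █ · · · · ·
    · · · · · · ·
    · · · · · · ·
T1:
  2·area = 8
  edge (14, 4)→(6, 16): d=(-8,12) right/bottom  bias=-1
  edge (6, 16)→(12, 6): d=(6,-10) top-left  bias=+0
  edge (12, 6)→(14, 4): d=(2,-2) top-left  bias=+0
    (6,2)@(13, 5): e=[4,4,0] → █  [on edge]
    (5,3)@(11, 7): e=[12,-4,0] → ·  [on edge]
    (6,3)@(13, 7): e=[-12,16,4] → ·
    (4,4)@(9, 9): e=[20,-12,0] → ·  [on edge]
    (3,5)@(7, 11): e=[28,-20,0] → ·  [on edge]
    (4,5)@(9, 11): e=[4,0,4] → █  [on edge]
    (5,5)@(11, 11): e=[-20,20,8] → ·
    (2,6)@(5, 13): e=[36,-28,0] → ·  [on edge]
    (4,6)@(9, 13): e=[-12,12,8] → ·
    (1,7)@(3, 15): e=[44,-36,0] → ·  [on edge]
    (0,8)@(1, 17): e=[52,-44,0] → ·  [on edge]
  covered (2 px):
    · · · · · · ·
    · · · · · · ·
    · · · · · · █
    · · · · · · ·
    · · · · · · ·
    · · · · █ · ·
    · · · · · · ·
    · · · · · · ·
    · · · · · · ·
    · · · · · · ·
T2:
  2·area = 24  (B↔C swapped to make it positive)
  edge (10, 2)→(2, 6): d=(-8,4) right/bottom  bias=-1
  edge (2, 6)→(8, 0): d=(6,-6) top-left  bias=+0
  edge (8, 0)→(10, 2): d=(2,2) right/bottom  bias=-1
    (3,0)@(7, 1): e=[20,0,4] → █  [on edge]
    (4,0)@(9, 1): e=[12,12,0] → ·  [on edge]
    (2,1)@(5, 3): e=[12,0,12] → █  [on edge]
    (4,1)@(9, 3): e=[-4,24,4] → ·
    (5,1)@(11, 3): e=[-12,36,0] → ·  [on edge]
    (1,2)@(3, 5): e=[4,0,20] → █  [on edge]
    (2,2)@(5, 5): e=[-4,12,16] → ·
    (3,2)@(7, 5): e=[-12,24,12] → ·
    (6,2)@(13, 5): e=[-36,60,0] → ·  [on edge]
    (0,3)@(1, 7): e=[-4,0,28] → ·  [on edge]
    (1,3)@(3, 7): e=[-12,12,24] → ·
  covered (4 px):
    · · · █ · · ·
    · · █ █ · · ·
    · █ · · · · ·
    · · · · · · ·
    · · · · · · ·
    · · · · · · ·
    · · · · · · ·
    · · · · · · ·
    · · · · · · ·
    · · · · · · ·
T3:
  2·area = 84
  edge (4, 18)→(0, 4): d=(-4,-14) top-left  bias=+0
  edge (0, 4)→(6, 4): d=(6,0) top-left  bias=+0
  edge (6, 4)→(4, 18): d=(-2,14) right/bottom  bias=-1
    (0,2)@(1, 5): e=[10,6,68] → █
    (1,2)@(3, 5): e=[38,6,40] → █
    (2,2)@(5, 5): e=[66,6,12] → █
    (3,2)@(7, 5): e=[94,6,-16] → ·
    (0,3)@(1, 7): e=[2,18,64] → █
    (3,3)@(7, 7): e=[86,18,-20] → ·
    (0,4)@(1, 9): e=[-6,30,60] → ·
    (1,4)@(3, 9): e=[22,30,32] → █
    (3,4)@(7, 9): e=[78,30,-24] → ·
    (1,5)@(3, 11): e=[14,42,28] → █
    (2,5)@(5, 11): e=[42,42,0] → ·  [on edge]
    (1,6)@(3, 13): e=[6,54,24] → █
  covered (10 px):
    · · · · · · ·
    · · · · · · ·
    █ █ █ · · · ·
    █ █ █ · · · ·
    · █ █ · · · ·
    · █ · · · · ·
    · █ · · · · ·
    · · · · · · ·
    · · · · · · ·
    · · · · · · ·
T4:
  2·area = 116
  edge (14, 10)→(0, 16): d=(-14,6) right/bottom  bias=-1
  edge (0, 16)→(4, 6): d=(4,-10) top-left  bias=+0
  edge (4, 6)→(14, 10): d=(10,4) right/bottom  bias=-1
    (2,3)@(5, 7): e=[96,14,6] → █
    (3,3)@(7, 7): e=[84,34,-2] → ·
    (1,4)@(3, 9): e=[80,2,34] → █
    (3,4)@(7, 9): e=[56,42,18] → █
    (4,4)@(9, 9): e=[44,62,10] → █
    (5,4)@(11, 9): e=[32,82,2] → █
    (6,4)@(13, 9): e=[20,102,-6] → ·
    (1,5)@(3, 11): e=[52,10,54] → █
    (6,5)@(13, 11): e=[-8,110,14] → ·
    (1,6)@(3, 13): e=[24,18,74] → █
    (3,6)@(7, 13): e=[0,58,58] → ·  [on edge]
    (4,6)@(9, 13): e=[-12,78,50] → ·
  covered (14 px):
    · · · · · · ·
    · · · · · · ·
    · · · · · · ·
    · · █ · · · ·
    · █ █ █ █ █ ·
    · █ █ █ █ █ ·
    · █ █ · · · ·
    █ · · · · · ·
    · · · · · · ·
    · · · · · · ·

Final: [[2,3],[1,4],[2,4],[3,4],[4,4],[5,4],[1,5],[2,5],[3,5],[4,5],[5,5],[1,6],[2,6],[0,7]]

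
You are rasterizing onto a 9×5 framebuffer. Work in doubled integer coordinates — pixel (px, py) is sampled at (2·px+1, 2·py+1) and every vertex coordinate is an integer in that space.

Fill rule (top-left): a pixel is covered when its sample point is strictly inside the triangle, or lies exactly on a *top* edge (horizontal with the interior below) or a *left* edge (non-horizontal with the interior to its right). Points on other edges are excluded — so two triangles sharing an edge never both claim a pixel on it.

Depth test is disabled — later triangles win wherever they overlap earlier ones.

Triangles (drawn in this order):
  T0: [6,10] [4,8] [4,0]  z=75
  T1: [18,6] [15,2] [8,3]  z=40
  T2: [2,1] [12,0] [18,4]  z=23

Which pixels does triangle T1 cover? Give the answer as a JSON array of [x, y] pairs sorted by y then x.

T0:
  2·area = 16
  edge (6, 10)→(4, 8): d=(-2,-2) top-left  bias=+0
  edge (4, 8)→(4, 0): d=(0,-8) top-left  bias=+0
  edge (4, 0)→(6, 10): d=(2,10) right/bottom  bias=-1
    (0,2)@(1, 5): e=[0,-24,40] → .  [on edge]
    (2,2)@(5, 5): e=[8,8,0] → .  [on edge]
    (1,3)@(3, 7): e=[0,-8,24] → .  [on edge]
    (2,3)@(5, 7): e=[4,8,4] → X
    (3,3)@(7, 7): e=[8,24,-16] → .
    (2,4)@(5, 9): e=[0,8,8] → X  [on edge]
    (3,4)@(7, 9): e=[4,24,-12] → .
  covered (2 px):
    . . . . . . . . .
    . . . . . . . . .
    . . . . . . . . .
    . . X . . . . . .
    . . X . . . . . .
T1:
  2·area = 31  (B↔C swapped to make it positive)
  edge (18, 6)→(8, 3): d=(-10,-3) top-left  bias=+0
  edge (8, 3)→(15, 2): d=(7,-1) top-left  bias=+0
  edge (15, 2)→(18, 6): d=(3,4) right/bottom  bias=-1
    (4,1)@(9, 3): e=[3,1,27] → X
    (5,1)@(11, 3): e=[9,3,19] → X
    (6,1)@(13, 3): e=[15,5,11] → X
    (7,1)@(15, 3): e=[21,7,3] → X
    (8,1)@(17, 3): e=[27,9,-5] → .
    (4,2)@(9, 5): e=[-17,15,33] → .
    (5,2)@(11, 5): e=[-11,17,25] → .
    (6,2)@(13, 5): e=[-5,19,17] → .
    (7,2)@(15, 5): e=[1,21,9] → X
    (8,2)@(17, 5): e=[7,23,1] → X
    (7,3)@(15, 7): e=[-19,35,15] → .
    (8,3)@(17, 7): e=[-13,37,7] → .
  covered (6 px):
    . . . . . . . . .
    . . . . X X X X .
    . . . . . . . X X
    . . . . . . . . .
    . . . . . . . . .
T2:
  2·area = 46
  edge (2, 1)→(12, 0): d=(10,-1) top-left  bias=+0
  edge (12, 0)→(18, 4): d=(6,4) right/bottom  bias=-1
  edge (18, 4)→(2, 1): d=(-16,-3) top-left  bias=+0
    (1,0)@(3, 1): e=[1,42,3] → X
    (2,0)@(5, 1): e=[3,34,9] → X
    (3,0)@(7, 1): e=[5,26,15] → X
    (4,0)@(9, 1): e=[7,18,21] → X
    (5,0)@(11, 1): e=[9,10,27] → X
    (6,0)@(13, 1): e=[11,2,33] → X
    (7,0)@(15, 1): e=[13,-6,39] → .
    (1,1)@(3, 3): e=[21,54,-29] → .
    (2,1)@(5, 3): e=[23,46,-23] → .
    (3,1)@(7, 3): e=[25,38,-17] → .
    (4,1)@(9, 3): e=[27,30,-11] → .
    (5,1)@(11, 3): e=[29,22,-5] → .
  covered (8 px):
    . X X X X X X . .
    . . . . . . X X .
    . . . . . . . . .
    . . . . . . . . .
    . . . . . . . . .

Answer: [[4,1],[5,1],[6,1],[7,1],[7,2],[8,2]]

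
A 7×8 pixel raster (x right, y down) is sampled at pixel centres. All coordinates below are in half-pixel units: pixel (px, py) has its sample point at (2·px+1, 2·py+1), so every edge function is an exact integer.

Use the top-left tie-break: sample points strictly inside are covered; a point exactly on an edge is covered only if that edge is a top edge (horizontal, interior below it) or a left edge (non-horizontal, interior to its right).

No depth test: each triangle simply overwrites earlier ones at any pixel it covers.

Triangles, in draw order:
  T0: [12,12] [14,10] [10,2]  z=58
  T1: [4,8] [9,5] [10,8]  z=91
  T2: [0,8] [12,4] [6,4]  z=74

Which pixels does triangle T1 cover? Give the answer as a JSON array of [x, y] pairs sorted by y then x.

T0:
  2·area = 24  (B↔C swapped to make it positive)
  edge (12, 12)→(10, 2): d=(-2,-10) top-left  bias=+0
  edge (10, 2)→(14, 10): d=(4,8) right/bottom  bias=-1
  edge (14, 10)→(12, 12): d=(-2,2) right/bottom  bias=-1
    (5,2)@(11, 5): e=[4,4,16] → #
    (6,2)@(13, 5): e=[24,-12,12] → ·
    (5,3)@(11, 7): e=[0,12,12] → #  [on edge]
    (6,3)@(13, 7): e=[20,-4,8] → ·
    (5,4)@(11, 9): e=[-4,20,8] → ·
    (6,4)@(13, 9): e=[16,4,4] → #
    (6,5)@(13, 11): e=[12,12,0] → ·  [on edge]
    (5,6)@(11, 13): e=[-12,36,0] → ·  [on edge]
    (4,7)@(9, 15): e=[-36,60,0] → ·  [on edge]
  covered (3 px):
    · · · · · · ·
    · · · · · · ·
    · · · · · # ·
    · · · · · # ·
    · · · · · · #
    · · · · · · ·
    · · · · · · ·
    · · · · · · ·
T1:
  2·area = 18
  edge (4, 8)→(9, 5): d=(5,-3) top-left  bias=+0
  edge (9, 5)→(10, 8): d=(1,3) right/bottom  bias=-1
  edge (10, 8)→(4, 8): d=(-6,0) right/bottom  bias=-1
    (4,2)@(9, 5): e=[0,0,18] → ·  [on edge]
    (3,3)@(7, 7): e=[4,8,6] → #
    (4,3)@(9, 7): e=[10,2,6] → #
    (5,3)@(11, 7): e=[16,-4,6] → ·
    (3,4)@(7, 9): e=[14,10,-6] → ·
    (4,4)@(9, 9): e=[20,4,-6] → ·
    (5,5)@(11, 11): e=[36,0,-18] → ·  [on edge]
  covered (2 px):
    · · · · · · ·
    · · · · · · ·
    · · · · · · ·
    · · · # # · ·
    · · · · · · ·
    · · · · · · ·
    · · · · · · ·
    · · · · · · ·
T2:
  2·area = 24  (B↔C swapped to make it positive)
  edge (0, 8)→(6, 4): d=(6,-4) top-left  bias=+0
  edge (6, 4)→(12, 4): d=(6,0) top-left  bias=+0
  edge (12, 4)→(0, 8): d=(-12,4) right/bottom  bias=-1
    (2,2)@(5, 5): e=[2,6,16] → #
    (3,2)@(7, 5): e=[10,6,8] → #
    (4,2)@(9, 5): e=[18,6,0] → ·  [on edge]
    (1,3)@(3, 7): e=[6,18,0] → ·  [on edge]
    (2,3)@(5, 7): e=[14,18,-8] → ·
    (3,3)@(7, 7): e=[22,18,-16] → ·
  covered (2 px):
    · · · · · · ·
    · · · · · · ·
    · · # # · · ·
    · · · · · · ·
    · · · · · · ·
    · · · · · · ·
    · · · · · · ·
    · · · · · · ·

Result: [[3,3],[4,3]]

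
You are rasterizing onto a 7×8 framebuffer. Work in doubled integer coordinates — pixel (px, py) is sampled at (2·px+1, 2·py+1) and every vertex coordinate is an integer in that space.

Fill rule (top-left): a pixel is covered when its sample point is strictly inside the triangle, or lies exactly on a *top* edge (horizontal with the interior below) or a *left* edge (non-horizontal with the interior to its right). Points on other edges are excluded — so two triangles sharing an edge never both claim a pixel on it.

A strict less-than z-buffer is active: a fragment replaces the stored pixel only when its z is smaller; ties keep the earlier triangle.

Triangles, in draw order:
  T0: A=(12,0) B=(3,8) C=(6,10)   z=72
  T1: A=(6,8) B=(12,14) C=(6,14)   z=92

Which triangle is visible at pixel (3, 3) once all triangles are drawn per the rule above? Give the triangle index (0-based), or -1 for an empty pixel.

T0:
  2·area = 42  (B↔C swapped to make it positive)
  edge (12, 0)→(6, 10): d=(-6,10) right/bottom  bias=-1
  edge (6, 10)→(3, 8): d=(-3,-2) top-left  bias=+0
  edge (3, 8)→(12, 0): d=(9,-8) top-left  bias=+0
    (5,0)@(11, 1): e=[4,37,1] → █
    (6,0)@(13, 1): e=[-16,41,17] → ·
    (4,1)@(9, 3): e=[12,27,3] → █
    (5,1)@(11, 3): e=[-8,31,19] → ·
    (3,2)@(7, 5): e=[20,17,5] → █
    (4,2)@(9, 5): e=[0,21,21] → ·  [on edge]
    (2,3)@(5, 7): e=[28,7,7] → █
    (4,3)@(9, 7): e=[-12,15,39] → ·
    (2,4)@(5, 9): e=[16,1,25] → █
    (3,4)@(7, 9): e=[-4,5,41] → ·
    (2,5)@(5, 11): e=[4,-5,43] → ·
    (1,7)@(3, 15): e=[0,-21,63] → ·  [on edge]
  covered (6 px):
    · · · · · █ ·
    · · · · █ · ·
    · · · █ · · ·
    · · █ █ · · ·
    · · █ · · · ·
    · · · · · · ·
    · · · · · · ·
    · · · · · · ·
T1:
  2·area = 36
  edge (6, 8)→(12, 14): d=(6,6) right/bottom  bias=-1
  edge (12, 14)→(6, 14): d=(-6,0) right/bottom  bias=-1
  edge (6, 14)→(6, 8): d=(0,-6) top-left  bias=+0
    (0,1)@(1, 3): e=[0,66,-30] → ·  [on edge]
    (1,2)@(3, 5): e=[0,54,-18] → ·  [on edge]
    (2,3)@(5, 7): e=[0,42,-6] → ·  [on edge]
    (3,4)@(7, 9): e=[0,30,6] → ·  [on edge]
    (3,5)@(7, 11): e=[12,18,6] → █
    (4,5)@(9, 11): e=[0,18,18] → ·  [on edge]
    (3,6)@(7, 13): e=[24,6,6] → █
    (4,6)@(9, 13): e=[12,6,18] → █
    (5,6)@(11, 13): e=[0,6,30] → ·  [on edge]
    (3,7)@(7, 15): e=[36,-6,6] → ·
    (4,7)@(9, 15): e=[24,-6,18] → ·
    (6,7)@(13, 15): e=[0,-6,42] → ·  [on edge]
  covered (3 px):
    · · · · · · ·
    · · · · · · ·
    · · · · · · ·
    · · · · · · ·
    · · · · · · ·
    · · · █ · · ·
    · · · █ █ · ·
    · · · · · · ·

Z-buffer (winner per pixel, '.' = empty):
  . . . . . 0 .
  . . . . 0 . .
  . . . 0 . . .
  . . 0 0 . . .
  . . 0 . . . .
  . . . 1 . . .
  . . . 1 1 . .
  . . . . . . .

Answer: 0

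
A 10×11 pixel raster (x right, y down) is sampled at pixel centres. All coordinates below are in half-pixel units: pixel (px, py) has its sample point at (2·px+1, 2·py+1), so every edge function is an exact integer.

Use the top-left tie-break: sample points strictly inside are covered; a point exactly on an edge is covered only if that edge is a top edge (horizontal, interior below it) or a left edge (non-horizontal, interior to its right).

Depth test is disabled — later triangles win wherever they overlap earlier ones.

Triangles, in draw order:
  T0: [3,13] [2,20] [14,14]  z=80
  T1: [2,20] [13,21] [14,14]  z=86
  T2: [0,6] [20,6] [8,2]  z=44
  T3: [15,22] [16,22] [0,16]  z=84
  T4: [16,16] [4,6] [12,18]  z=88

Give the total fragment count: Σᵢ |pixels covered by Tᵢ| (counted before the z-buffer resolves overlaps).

T0:
  2·area = 78  (B↔C swapped to make it positive)
  edge (3, 13)→(14, 14): d=(11,1) right/bottom  bias=-1
  edge (14, 14)→(2, 20): d=(-12,6) right/bottom  bias=-1
  edge (2, 20)→(3, 13): d=(1,-7) top-left  bias=+0
    (1,6)@(3, 13): e=[0,78,0] → ·  [on edge]
    (1,7)@(3, 15): e=[22,54,2] → #
    (2,7)@(5, 15): e=[20,42,16] → #
    (3,7)@(7, 15): e=[18,30,30] → #
    (4,7)@(9, 15): e=[16,18,44] → #
    (5,7)@(11, 15): e=[14,6,58] → #
    (6,7)@(13, 15): e=[12,-6,72] → ·
    (1,8)@(3, 17): e=[44,30,4] → #
    (4,8)@(9, 17): e=[38,-6,46] → ·
    (5,8)@(11, 17): e=[36,-18,60] → ·
    (1,9)@(3, 19): e=[66,6,6] → #
    (2,9)@(5, 19): e=[64,-6,20] → ·
  covered (9 px):
    · · · · · · · · · ·
    · · · · · · · · · ·
    · · · · · · · · · ·
    · · · · · · · · · ·
    · · · · · · · · · ·
    · · · · · · · · · ·
    · · · · · · · · · ·
    · # # # # # · · · ·
    · # # # · · · · · ·
    · # · · · · · · · ·
    · · · · · · · · · ·
T1:
  2·area = 78  (B↔C swapped to make it positive)
  edge (2, 20)→(14, 14): d=(12,-6) top-left  bias=+0
  edge (14, 14)→(13, 21): d=(-1,7) right/bottom  bias=-1
  edge (13, 21)→(2, 20): d=(-11,-1) top-left  bias=+0
    (7,3)@(15, 7): e=[-78,0,156] → ·  [on edge]
    (6,7)@(13, 15): e=[6,6,66] → #
    (7,7)@(15, 15): e=[18,-8,68] → ·
    (4,8)@(9, 17): e=[6,32,40] → #
    (5,8)@(11, 17): e=[18,18,42] → #
    (7,8)@(15, 17): e=[42,-10,46] → ·
    (2,9)@(5, 19): e=[6,58,14] → #
    (3,9)@(7, 19): e=[18,44,16] → #
    (7,9)@(15, 19): e=[66,-12,24] → ·
    (2,10)@(5, 21): e=[30,56,-8] → ·
    (3,10)@(7, 21): e=[42,42,-6] → ·
    (4,10)@(9, 21): e=[54,28,-4] → ·
    (6,10)@(13, 21): e=[78,0,0] → ·  [on edge]
  covered (9 px):
    · · · · · · · · · ·
    · · · · · · · · · ·
    · · · · · · · · · ·
    · · · · · · · · · ·
    · · · · · · · · · ·
    · · · · · · · · · ·
    · · · · · · · · · ·
    · · · · · · # · · ·
    · · · · # # # · · ·
    · · # # # # # · · ·
    · · · · · · · · · ·
T2:
  2·area = 80  (B↔C swapped to make it positive)
  edge (0, 6)→(8, 2): d=(8,-4) top-left  bias=+0
  edge (8, 2)→(20, 6): d=(12,4) right/bottom  bias=-1
  edge (20, 6)→(0, 6): d=(-20,0) right/bottom  bias=-1
    (2,0)@(5, 1): e=[-20,0,100] → ·  [on edge]
    (3,1)@(7, 3): e=[4,16,60] → #
    (4,1)@(9, 3): e=[12,8,60] → #
    (5,1)@(11, 3): e=[20,0,60] → ·  [on edge]
    (1,2)@(3, 5): e=[4,56,20] → #
    (2,2)@(5, 5): e=[12,48,20] → #
    (5,2)@(11, 5): e=[36,24,20] → #
    (6,2)@(13, 5): e=[44,16,20] → #
    (7,2)@(15, 5): e=[52,8,20] → #
    (8,2)@(17, 5): e=[60,0,20] → ·  [on edge]
    (1,3)@(3, 7): e=[20,80,-20] → ·
    (2,3)@(5, 7): e=[28,72,-20] → ·
  covered (9 px):
    · · · · · · · · · ·
    · · · # # · · · · ·
    · # # # # # # # · ·
    · · · · · · · · · ·
    · · · · · · · · · ·
    · · · · · · · · · ·
    · · · · · · · · · ·
    · · · · · · · · · ·
    · · · · · · · · · ·
    · · · · · · · · · ·
    · · · · · · · · · ·
T3:
  2·area = 6  (B↔C swapped to make it positive)
  edge (15, 22)→(0, 16): d=(-15,-6) top-left  bias=+0
  edge (0, 16)→(16, 22): d=(16,6) right/bottom  bias=-1
  edge (16, 22)→(15, 22): d=(-1,0) right/bottom  bias=-1
    (6,10)@(13, 21): e=[3,2,1] → #
    (7,10)@(15, 21): e=[15,-10,1] → ·
  covered (1 px):
    · · · · · · · · · ·
    · · · · · · · · · ·
    · · · · · · · · · ·
    · · · · · · · · · ·
    · · · · · · · · · ·
    · · · · · · · · · ·
    · · · · · · · · · ·
    · · · · · · · · · ·
    · · · · · · · · · ·
    · · · · · · · · · ·
    · · · · · · # · · ·
T4:
  2·area = 64  (B↔C swapped to make it positive)
  edge (16, 16)→(12, 18): d=(-4,2) right/bottom  bias=-1
  edge (12, 18)→(4, 6): d=(-8,-12) top-left  bias=+0
  edge (4, 6)→(16, 16): d=(12,10) right/bottom  bias=-1
    (2,3)@(5, 7): e=[58,4,2] → #
    (3,3)@(7, 7): e=[54,28,-18] → ·
    (2,4)@(5, 9): e=[50,-12,26] → ·
    (3,4)@(7, 9): e=[46,12,6] → #
    (4,4)@(9, 9): e=[42,36,-14] → ·
    (3,5)@(7, 11): e=[38,-4,30] → ·
    (4,5)@(9, 11): e=[34,20,10] → #
    (5,5)@(11, 11): e=[30,44,-10] → ·
    (4,6)@(9, 13): e=[26,4,34] → #
    (5,6)@(11, 13): e=[22,28,14] → #
    (6,6)@(13, 13): e=[18,52,-6] → ·
    (4,7)@(9, 15): e=[18,-12,58] → ·
  covered (8 px):
    · · · · · · · · · ·
    · · · · · · · · · ·
    · · · · · · · · · ·
    · · # · · · · · · ·
    · · · # · · · · · ·
    · · · · # · · · · ·
    · · · · # # · · · ·
    · · · · · # # · · ·
    · · · · · · # · · ·
    · · · · · · · · · ·
    · · · · · · · · · ·

Result: 36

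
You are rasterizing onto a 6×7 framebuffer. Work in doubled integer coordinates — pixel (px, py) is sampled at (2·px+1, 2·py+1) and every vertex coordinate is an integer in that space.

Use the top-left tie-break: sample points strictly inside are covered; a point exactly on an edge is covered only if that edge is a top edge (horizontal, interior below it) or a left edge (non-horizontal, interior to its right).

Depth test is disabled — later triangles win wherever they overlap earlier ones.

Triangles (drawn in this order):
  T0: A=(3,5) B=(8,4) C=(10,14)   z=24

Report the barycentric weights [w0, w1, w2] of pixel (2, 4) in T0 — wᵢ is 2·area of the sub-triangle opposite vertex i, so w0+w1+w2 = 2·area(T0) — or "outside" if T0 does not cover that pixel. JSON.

T0:
  2·area = 52
  edge (3, 5)→(8, 4): d=(5,-1) top-left  bias=+0
  edge (8, 4)→(10, 14): d=(2,10) right/bottom  bias=-1
  edge (10, 14)→(3, 5): d=(-7,-9) top-left  bias=+0
    (1,2)@(3, 5): e=[0,52,0] → X  [on edge]
    (2,2)@(5, 5): e=[2,32,18] → X
    (3,2)@(7, 5): e=[4,12,36] → X
    (4,2)@(9, 5): e=[6,-8,54] → .
    (1,3)@(3, 7): e=[10,56,-14] → .
    (2,3)@(5, 7): e=[12,36,4] → X
    (4,3)@(9, 7): e=[16,-4,40] → .
    (2,4)@(5, 9): e=[22,40,-10] → .
    (3,4)@(7, 9): e=[24,20,8] → X
    (4,4)@(9, 9): e=[26,0,26] → .  [on edge]
    (3,5)@(7, 11): e=[34,24,-6] → .
    (4,5)@(9, 11): e=[36,4,12] → X
  covered (7 px):
    . . . . . .
    . . . . . .
    . X X X . .
    . . X X . .
    . . . X . .
    . . . . X .
    . . . . . .

Final: "outside"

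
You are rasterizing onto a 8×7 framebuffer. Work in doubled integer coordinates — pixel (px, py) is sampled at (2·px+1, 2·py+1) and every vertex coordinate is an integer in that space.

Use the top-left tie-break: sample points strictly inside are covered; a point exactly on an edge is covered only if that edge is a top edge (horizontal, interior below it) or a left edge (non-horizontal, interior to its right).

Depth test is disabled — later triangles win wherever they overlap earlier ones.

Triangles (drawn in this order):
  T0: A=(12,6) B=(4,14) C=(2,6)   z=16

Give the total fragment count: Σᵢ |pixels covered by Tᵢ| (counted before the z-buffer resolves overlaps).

T0:
  2·area = 80
  edge (12, 6)→(4, 14): d=(-8,8) right/bottom  bias=-1
  edge (4, 14)→(2, 6): d=(-2,-8) top-left  bias=+0
  edge (2, 6)→(12, 6): d=(10,0) top-left  bias=+0
    (7,1)@(15, 3): e=[0,110,-30] → ·  [on edge]
    (6,2)@(13, 5): e=[0,90,-10] → ·  [on edge]
    (1,3)@(3, 7): e=[64,6,10] → #
    (2,3)@(5, 7): e=[48,22,10] → #
    (3,3)@(7, 7): e=[32,38,10] → #
    (4,3)@(9, 7): e=[16,54,10] → #
    (5,3)@(11, 7): e=[0,70,10] → ·  [on edge]
    (1,4)@(3, 9): e=[48,2,30] → #
    (4,4)@(9, 9): e=[0,50,30] → ·  [on edge]
    (1,5)@(3, 11): e=[32,-2,50] → ·
    (2,5)@(5, 11): e=[16,14,50] → #
    (3,5)@(7, 11): e=[0,30,50] → ·  [on edge]
    (2,6)@(5, 13): e=[0,10,70] → ·  [on edge]
  covered (8 px):
    · · · · · · · ·
    · · · · · · · ·
    · · · · · · · ·
    · # # # # · · ·
    · # # # · · · ·
    · · # · · · · ·
    · · · · · · · ·

Result: 8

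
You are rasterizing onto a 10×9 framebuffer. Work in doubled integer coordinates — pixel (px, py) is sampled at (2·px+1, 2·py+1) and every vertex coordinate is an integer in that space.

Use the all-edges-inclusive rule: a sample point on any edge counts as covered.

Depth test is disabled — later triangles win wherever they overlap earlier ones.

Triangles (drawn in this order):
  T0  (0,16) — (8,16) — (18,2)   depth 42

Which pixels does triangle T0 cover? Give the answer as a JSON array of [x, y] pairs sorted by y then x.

T0:
  2·area = 112  (B↔C swapped to make it positive)
  edge (0, 16)→(18, 2): d=(18,-14) inclusive
  edge (18, 2)→(8, 16): d=(-10,14) inclusive
  edge (8, 16)→(0, 16): d=(-8,0) inclusive
    (8,1)@(17, 3): e=[4,4,104] → #
    (9,1)@(19, 3): e=[32,-24,104] → ·
    (7,2)@(15, 5): e=[12,12,88] → #
    (8,2)@(17, 5): e=[40,-16,88] → ·
    (6,3)@(13, 7): e=[20,20,72] → #
    (7,3)@(15, 7): e=[48,-8,72] → ·
    (4,4)@(9, 9): e=[0,56,56] → #  [on edge]
    (5,4)@(11, 9): e=[28,28,56] → #
    (6,4)@(13, 9): e=[56,0,56] → #  [on edge]
    (7,4)@(15, 9): e=[84,-28,56] → ·
    (3,5)@(7, 11): e=[8,64,40] → #
    (6,5)@(13, 11): e=[92,-20,40] → ·
  covered (15 px):
    · · · · · · · · · ·
    · · · · · · · · # ·
    · · · · · · · # · ·
    · · · · · · # · · ·
    · · · · # # # · · ·
    · · · # # # · · · ·
    · · # # # · · · · ·
    · # # # · · · · · ·
    · · · · · · · · · ·

Final: [[8,1],[7,2],[6,3],[4,4],[5,4],[6,4],[3,5],[4,5],[5,5],[2,6],[3,6],[4,6],[1,7],[2,7],[3,7]]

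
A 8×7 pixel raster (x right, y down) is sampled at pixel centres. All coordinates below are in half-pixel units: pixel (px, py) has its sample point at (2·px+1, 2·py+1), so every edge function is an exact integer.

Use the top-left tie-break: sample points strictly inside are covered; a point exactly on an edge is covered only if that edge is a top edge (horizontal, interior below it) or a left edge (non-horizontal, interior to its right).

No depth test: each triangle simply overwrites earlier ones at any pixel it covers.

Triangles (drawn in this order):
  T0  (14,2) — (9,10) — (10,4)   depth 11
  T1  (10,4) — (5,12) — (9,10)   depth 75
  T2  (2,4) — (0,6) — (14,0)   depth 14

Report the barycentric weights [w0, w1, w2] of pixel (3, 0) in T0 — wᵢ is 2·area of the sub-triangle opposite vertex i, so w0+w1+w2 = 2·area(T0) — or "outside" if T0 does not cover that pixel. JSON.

T0:
  2·area = 22
  edge (14, 2)→(9, 10): d=(-5,8) right/bottom  bias=-1
  edge (9, 10)→(10, 4): d=(1,-6) top-left  bias=+0
  edge (10, 4)→(14, 2): d=(4,-2) top-left  bias=+0
    (6,1)@(13, 3): e=[3,17,2] → X
    (7,1)@(15, 3): e=[-13,29,6] → .
    (5,2)@(11, 5): e=[9,7,6] → X
    (6,2)@(13, 5): e=[-7,19,10] → .
    (5,3)@(11, 7): e=[-1,9,14] → .
  covered (2 px):
    . . . . . . . .
    . . . . . . X .
    . . . . . X . .
    . . . . . . . .
    . . . . . . . .
    . . . . . . . .
    . . . . . . . .
T1:
  2·area = 22  (B↔C swapped to make it positive)
  edge (10, 4)→(9, 10): d=(-1,6) right/bottom  bias=-1
  edge (9, 10)→(5, 12): d=(-4,2) right/bottom  bias=-1
  edge (5, 12)→(10, 4): d=(5,-8) top-left  bias=+0
    (4,3)@(9, 7): e=[3,12,7] → X
    (5,3)@(11, 7): e=[-9,8,23] → .
    (7,3)@(15, 7): e=[-33,0,55] → .  [on edge]
    (3,4)@(7, 9): e=[13,8,1] → X
    (5,4)@(11, 9): e=[-11,0,33] → .  [on edge]
    (3,5)@(7, 11): e=[11,0,11] → .  [on edge]
    (4,5)@(9, 11): e=[-1,-4,27] → .
    (1,6)@(3, 13): e=[33,0,-11] → .  [on edge]
  covered (3 px):
    . . . . . . . .
    . . . . . . . .
    . . . . . . . .
    . . . . X . . .
    . . . X X . . .
    . . . . . . . .
    . . . . . . . .
T2:
  2·area = 16  (B↔C swapped to make it positive)
  edge (2, 4)→(14, 0): d=(12,-4) top-left  bias=+0
  edge (14, 0)→(0, 6): d=(-14,6) right/bottom  bias=-1
  edge (0, 6)→(2, 4): d=(2,-2) top-left  bias=+0
    (2,0)@(5, 1): e=[-24,40,0] → .  [on edge]
    (5,0)@(11, 1): e=[0,4,12] → X  [on edge]
    (6,0)@(13, 1): e=[8,-8,16] → .
    (1,1)@(3, 3): e=[-8,24,0] → .  [on edge]
    (2,1)@(5, 3): e=[0,12,4] → X  [on edge]
    (3,1)@(7, 3): e=[8,0,8] → .  [on edge]
    (5,1)@(11, 3): e=[24,-24,16] → .
    (0,2)@(1, 5): e=[8,8,0] → X  [on edge]
    (1,2)@(3, 5): e=[16,-4,4] → .
    (2,2)@(5, 5): e=[24,-16,8] → .
    (0,3)@(1, 7): e=[32,-20,4] → .
  covered (3 px):
    . . . . . X . .
    . . X . . . . .
    X . . . . . . .
    . . . . . . . .
    . . . . . . . .
    . . . . . . . .
    . . . . . . . .

Answer: "outside"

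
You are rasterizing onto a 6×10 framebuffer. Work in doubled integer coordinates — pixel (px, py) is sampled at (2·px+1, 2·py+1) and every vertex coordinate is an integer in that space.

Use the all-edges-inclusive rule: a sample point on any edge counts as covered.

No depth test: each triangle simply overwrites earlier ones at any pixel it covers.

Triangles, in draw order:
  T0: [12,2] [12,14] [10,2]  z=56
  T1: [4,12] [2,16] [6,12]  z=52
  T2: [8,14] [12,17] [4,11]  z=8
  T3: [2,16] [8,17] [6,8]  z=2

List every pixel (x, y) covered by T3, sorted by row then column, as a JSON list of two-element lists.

T0:
  2·area = 24
  edge (12, 2)→(12, 14): d=(0,12) inclusive
  edge (12, 14)→(10, 2): d=(-2,-12) inclusive
  edge (10, 2)→(12, 2): d=(2,0) inclusive
    (5,1)@(11, 3): e=[12,10,2] → #
    (5,2)@(11, 5): e=[12,6,6] → #
    (5,3)@(11, 7): e=[12,2,10] → #
    (5,4)@(11, 9): e=[12,-2,14] → ·
  covered (3 px):
    · · · · · ·
    · · · · · #
    · · · · · #
    · · · · · #
    · · · · · ·
    · · · · · ·
    · · · · · ·
    · · · · · ·
    · · · · · ·
    · · · · · ·
T1:
  2·area = 8  (B↔C swapped to make it positive)
  edge (4, 12)→(6, 12): d=(2,0) inclusive
  edge (6, 12)→(2, 16): d=(-4,4) inclusive
  edge (2, 16)→(4, 12): d=(2,-4) inclusive
    (5,3)@(11, 7): e=[-10,0,18] → ·  [on edge]
    (4,4)@(9, 9): e=[-6,0,14] → ·  [on edge]
    (3,5)@(7, 11): e=[-2,0,10] → ·  [on edge]
    (2,6)@(5, 13): e=[2,0,6] → #  [on edge]
    (3,6)@(7, 13): e=[2,-8,14] → ·
    (1,7)@(3, 15): e=[6,0,2] → #  [on edge]
    (2,7)@(5, 15): e=[6,-8,10] → ·
    (0,8)@(1, 17): e=[10,0,-2] → ·  [on edge]
    (1,8)@(3, 17): e=[10,-8,6] → ·
  covered (2 px):
    · · · · · ·
    · · · · · ·
    · · · · · ·
    · · · · · ·
    · · · · · ·
    · · · · · ·
    · · # · · ·
    · # · · · ·
    · · · · · ·
    · · · · · ·
T2:
  degenerate (2·area = 0) — covers nothing
T3:
  2·area = 52  (B↔C swapped to make it positive)
  edge (2, 16)→(6, 8): d=(4,-8) inclusive
  edge (6, 8)→(8, 17): d=(2,9) inclusive
  edge (8, 17)→(2, 16): d=(-6,-1) inclusive
    (2,5)@(5, 11): e=[4,15,33] → #
    (3,5)@(7, 11): e=[20,-3,35] → ·
    (2,6)@(5, 13): e=[12,19,21] → #
    (3,6)@(7, 13): e=[28,1,23] → #
    (4,6)@(9, 13): e=[44,-17,25] → ·
    (1,7)@(3, 15): e=[4,41,7] → #
    (4,7)@(9, 15): e=[52,-13,13] → ·
    (1,8)@(3, 17): e=[12,45,-5] → ·
    (2,8)@(5, 17): e=[28,27,-3] → ·
    (3,8)@(7, 17): e=[44,9,-1] → ·
  covered (6 px):
    · · · · · ·
    · · · · · ·
    · · · · · ·
    · · · · · ·
    · · · · · ·
    · · # · · ·
    · · # # · ·
    · # # # · ·
    · · · · · ·
    · · · · · ·

Result: [[2,5],[2,6],[3,6],[1,7],[2,7],[3,7]]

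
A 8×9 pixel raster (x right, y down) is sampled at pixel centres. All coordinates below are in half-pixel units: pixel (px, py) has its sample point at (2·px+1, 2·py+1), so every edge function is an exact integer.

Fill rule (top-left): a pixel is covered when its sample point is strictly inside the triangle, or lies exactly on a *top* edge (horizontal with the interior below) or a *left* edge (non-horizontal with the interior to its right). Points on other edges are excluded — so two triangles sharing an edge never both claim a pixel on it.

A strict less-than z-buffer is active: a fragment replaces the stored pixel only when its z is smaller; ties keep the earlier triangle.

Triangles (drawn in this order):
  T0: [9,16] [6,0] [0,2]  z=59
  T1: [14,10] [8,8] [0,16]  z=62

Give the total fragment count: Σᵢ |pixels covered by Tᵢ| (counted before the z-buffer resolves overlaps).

T0:
  2·area = 102  (B↔C swapped to make it positive)
  edge (9, 16)→(0, 2): d=(-9,-14) top-left  bias=+0
  edge (0, 2)→(6, 0): d=(6,-2) top-left  bias=+0
  edge (6, 0)→(9, 16): d=(3,16) right/bottom  bias=-1
    (1,0)@(3, 1): e=[51,0,51] → █  [on edge]
    (2,0)@(5, 1): e=[79,4,19] → █
    (3,0)@(7, 1): e=[107,8,-13] → ·
    (0,1)@(1, 3): e=[5,8,89] → █
    (3,1)@(7, 3): e=[89,20,-7] → ·
    (0,2)@(1, 5): e=[-13,20,95] → ·
    (1,2)@(3, 5): e=[15,24,63] → █
    (3,2)@(7, 5): e=[71,32,-1] → ·
    (1,3)@(3, 7): e=[-3,36,69] → ·
    (2,3)@(5, 7): e=[25,40,37] → █
    (3,3)@(7, 7): e=[53,44,5] → █
    (4,3)@(9, 7): e=[81,48,-27] → ·
  covered (12 px):
    · █ █ · · · · ·
    █ █ █ · · · · ·
    · █ █ · · · · ·
    · · █ █ · · · ·
    · · █ █ · · · ·
    · · · █ · · · ·
    · · · · · · · ·
    · · · · · · · ·
    · · · · · · · ·
T1:
  2·area = 64  (B↔C swapped to make it positive)
  edge (14, 10)→(0, 16): d=(-14,6) right/bottom  bias=-1
  edge (0, 16)→(8, 8): d=(8,-8) top-left  bias=+0
  edge (8, 8)→(14, 10): d=(6,2) right/bottom  bias=-1
    (7,0)@(15, 1): e=[120,0,-56] → ·  [on edge]
    (6,1)@(13, 3): e=[104,0,-40] → ·  [on edge]
    (5,2)@(11, 5): e=[88,0,-24] → ·  [on edge]
    (2,3)@(5, 7): e=[96,-32,0] → ·  [on edge]
    (4,3)@(9, 7): e=[72,0,-8] → ·  [on edge]
    (3,4)@(7, 9): e=[56,0,8] → █  [on edge]
    (4,4)@(9, 9): e=[44,16,4] → █
    (5,4)@(11, 9): e=[32,32,0] → ·  [on edge]
    (2,5)@(5, 11): e=[40,0,24] → █  [on edge]
    (5,5)@(11, 11): e=[4,48,12] → █
    (6,5)@(13, 11): e=[-8,64,8] → ·
    (1,6)@(3, 13): e=[24,0,40] → █  [on edge]
    (3,6)@(7, 13): e=[0,32,32] → ·  [on edge]
    (0,7)@(1, 15): e=[8,0,56] → █  [on edge]
  covered (9 px):
    · · · · · · · ·
    · · · · · · · ·
    · · · · · · · ·
    · · · · · · · ·
    · · · █ █ · · ·
    · · █ █ █ █ · ·
    · █ █ · · · · ·
    █ · · · · · · ·
    · · · · · · · ·

Answer: 21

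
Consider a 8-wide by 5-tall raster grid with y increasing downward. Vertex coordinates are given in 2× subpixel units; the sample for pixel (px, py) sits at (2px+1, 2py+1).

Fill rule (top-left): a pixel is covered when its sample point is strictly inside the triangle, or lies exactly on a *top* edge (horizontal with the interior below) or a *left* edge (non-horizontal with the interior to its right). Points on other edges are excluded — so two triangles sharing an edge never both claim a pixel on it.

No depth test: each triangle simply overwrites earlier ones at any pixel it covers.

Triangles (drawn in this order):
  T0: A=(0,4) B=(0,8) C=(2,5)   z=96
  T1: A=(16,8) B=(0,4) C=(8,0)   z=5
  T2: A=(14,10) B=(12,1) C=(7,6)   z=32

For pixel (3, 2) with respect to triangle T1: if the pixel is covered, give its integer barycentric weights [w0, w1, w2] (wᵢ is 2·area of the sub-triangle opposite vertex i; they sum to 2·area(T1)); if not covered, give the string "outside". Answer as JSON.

T0:
  2·area = 8  (B↔C swapped to make it positive)
  edge (0, 4)→(2, 5): d=(2,1) right/bottom  bias=-1
  edge (2, 5)→(0, 8): d=(-2,3) right/bottom  bias=-1
  edge (0, 8)→(0, 4): d=(0,-4) top-left  bias=+0
    (0,2)@(1, 5): e=[1,3,4] → █
    (1,2)@(3, 5): e=[-1,-3,12] → ·
    (0,3)@(1, 7): e=[5,-1,4] → ·
  covered (1 px):
    · · · · · · · ·
    · · · · · · · ·
    █ · · · · · · ·
    · · · · · · · ·
    · · · · · · · ·
T1:
  2·area = 96
  edge (16, 8)→(0, 4): d=(-16,-4) top-left  bias=+0
  edge (0, 4)→(8, 0): d=(8,-4) top-left  bias=+0
  edge (8, 0)→(16, 8): d=(8,8) right/bottom  bias=-1
    (3,0)@(7, 1): e=[76,4,16] → █
    (4,0)@(9, 1): e=[84,12,0] → ·  [on edge]
    (1,1)@(3, 3): e=[28,4,64] → █
    (2,1)@(5, 3): e=[36,12,48] → █
    (4,1)@(9, 3): e=[52,28,16] → █
    (5,1)@(11, 3): e=[60,36,0] → ·  [on edge]
    (1,2)@(3, 5): e=[-4,20,80] → ·
    (2,2)@(5, 5): e=[4,28,64] → █
    (5,2)@(11, 5): e=[28,52,16] → █
    (6,2)@(13, 5): e=[36,60,0] → ·  [on edge]
    (2,3)@(5, 7): e=[-28,44,80] → ·
    (3,3)@(7, 7): e=[-20,52,64] → ·
    (7,3)@(15, 7): e=[12,84,0] → ·  [on edge]
  covered (10 px):
    · · · █ · · · ·
    · █ █ █ █ · · ·
    · · █ █ █ █ · ·
    · · · · · · █ ·
    · · · · · · · ·
T2:
  2·area = 55  (B↔C swapped to make it positive)
  edge (14, 10)→(7, 6): d=(-7,-4) top-left  bias=+0
  edge (7, 6)→(12, 1): d=(5,-5) top-left  bias=+0
  edge (12, 1)→(14, 10): d=(2,9) right/bottom  bias=-1
    (5,1)@(11, 3): e=[37,5,13] → █
    (6,1)@(13, 3): e=[45,15,-5] → ·
    (4,2)@(9, 5): e=[15,5,35] → █
    (6,2)@(13, 5): e=[31,25,-1] → ·
    (4,3)@(9, 7): e=[1,15,39] → █
    (6,3)@(13, 7): e=[17,35,3] → █
    (7,3)@(15, 7): e=[25,45,-15] → ·
    (4,4)@(9, 9): e=[-13,25,43] → ·
    (5,4)@(11, 9): e=[-5,35,25] → ·
    (6,4)@(13, 9): e=[3,45,7] → █
    (7,4)@(15, 9): e=[11,55,-11] → ·
  covered (7 px):
    · · · · · · · ·
    · · · · · █ · ·
    · · · · █ █ · ·
    · · · · █ █ █ ·
    · · · · · · █ ·

Answer: [36,48,12]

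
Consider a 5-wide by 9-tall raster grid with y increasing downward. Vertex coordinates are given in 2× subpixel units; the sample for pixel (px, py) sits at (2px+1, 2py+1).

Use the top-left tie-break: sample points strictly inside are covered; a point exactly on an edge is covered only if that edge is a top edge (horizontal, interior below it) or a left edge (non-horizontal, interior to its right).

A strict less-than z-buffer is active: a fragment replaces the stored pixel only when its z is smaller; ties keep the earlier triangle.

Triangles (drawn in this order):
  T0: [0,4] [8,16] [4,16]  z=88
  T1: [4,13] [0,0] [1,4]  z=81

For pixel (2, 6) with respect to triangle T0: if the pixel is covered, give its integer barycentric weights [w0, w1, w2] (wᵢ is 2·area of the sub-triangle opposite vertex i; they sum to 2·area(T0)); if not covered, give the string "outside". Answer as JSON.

T0:
  2·area = 48
  edge (0, 4)→(8, 16): d=(8,12) right/bottom  bias=-1
  edge (8, 16)→(4, 16): d=(-4,0) right/bottom  bias=-1
  edge (4, 16)→(0, 4): d=(-4,-12) top-left  bias=+0
    (0,3)@(1, 7): e=[12,36,0] → █  [on edge]
    (1,3)@(3, 7): e=[-12,36,24] → ·
    (0,4)@(1, 9): e=[28,28,-8] → ·
    (1,4)@(3, 9): e=[4,28,16] → █
    (2,4)@(5, 9): e=[-20,28,40] → ·
    (1,5)@(3, 11): e=[20,20,8] → █
    (2,5)@(5, 11): e=[-4,20,32] → ·
    (1,6)@(3, 13): e=[36,12,0] → █  [on edge]
    (2,6)@(5, 13): e=[12,12,24] → █
    (3,6)@(7, 13): e=[-12,12,48] → ·
    (1,7)@(3, 15): e=[52,4,-8] → ·
    (2,7)@(5, 15): e=[28,4,16] → █
  covered (7 px):
    · · · · ·
    · · · · ·
    · · · · ·
    █ · · · ·
    · █ · · ·
    · █ · · ·
    · █ █ · ·
    · · █ █ ·
    · · · · ·
T1:
  2·area = 3  (B↔C swapped to make it positive)
  edge (4, 13)→(1, 4): d=(-3,-9) top-left  bias=+0
  edge (1, 4)→(0, 0): d=(-1,-4) top-left  bias=+0
  edge (0, 0)→(4, 13): d=(4,13) right/bottom  bias=-1
  covered (0 px):
    · · · · ·
    · · · · ·
    · · · · ·
    · · · · ·
    · · · · ·
    · · · · ·
    · · · · ·
    · · · · ·
    · · · · ·

Answer: [12,24,12]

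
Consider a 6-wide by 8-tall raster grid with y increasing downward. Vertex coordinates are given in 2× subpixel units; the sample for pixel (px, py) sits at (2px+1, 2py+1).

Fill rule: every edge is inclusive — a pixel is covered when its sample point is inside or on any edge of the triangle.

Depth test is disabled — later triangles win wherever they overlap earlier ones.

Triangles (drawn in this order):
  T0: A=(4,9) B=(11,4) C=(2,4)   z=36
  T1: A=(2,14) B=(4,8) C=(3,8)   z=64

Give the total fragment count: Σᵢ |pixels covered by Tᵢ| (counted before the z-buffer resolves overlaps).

T0:
  2·area = 45  (B↔C swapped to make it positive)
  edge (4, 9)→(2, 4): d=(-2,-5) inclusive
  edge (2, 4)→(11, 4): d=(9,0) inclusive
  edge (11, 4)→(4, 9): d=(-7,5) inclusive
    (1,2)@(3, 5): e=[3,9,33] → X
    (2,2)@(5, 5): e=[13,9,23] → X
    (3,2)@(7, 5): e=[23,9,13] → X
    (4,2)@(9, 5): e=[33,9,3] → X
    (5,2)@(11, 5): e=[43,9,-7] → .
    (1,3)@(3, 7): e=[-1,27,19] → .
    (2,3)@(5, 7): e=[9,27,9] → X
    (3,3)@(7, 7): e=[19,27,-1] → .
    (4,3)@(9, 7): e=[29,27,-11] → .
    (2,4)@(5, 9): e=[5,45,-5] → .
  covered (5 px):
    . . . . . .
    . . . . . .
    . X X X X .
    . . X . . .
    . . . . . .
    . . . . . .
    . . . . . .
    . . . . . .
T1:
  2·area = 6  (B↔C swapped to make it positive)
  edge (2, 14)→(3, 8): d=(1,-6) inclusive
  edge (3, 8)→(4, 8): d=(1,0) inclusive
  edge (4, 8)→(2, 14): d=(-2,6) inclusive
    (2,2)@(5, 5): e=[9,-3,0] → .  [on edge]
    (1,4)@(3, 9): e=[1,1,4] → X
    (2,4)@(5, 9): e=[13,1,-8] → .
    (1,5)@(3, 11): e=[3,3,0] → X  [on edge]
    (2,5)@(5, 11): e=[15,3,-12] → .
    (1,6)@(3, 13): e=[5,5,-4] → .
  covered (2 px):
    . . . . . .
    . . . . . .
    . . . . . .
    . . . . . .
    . X . . . .
    . X . . . .
    . . . . . .
    . . . . . .

Result: 7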